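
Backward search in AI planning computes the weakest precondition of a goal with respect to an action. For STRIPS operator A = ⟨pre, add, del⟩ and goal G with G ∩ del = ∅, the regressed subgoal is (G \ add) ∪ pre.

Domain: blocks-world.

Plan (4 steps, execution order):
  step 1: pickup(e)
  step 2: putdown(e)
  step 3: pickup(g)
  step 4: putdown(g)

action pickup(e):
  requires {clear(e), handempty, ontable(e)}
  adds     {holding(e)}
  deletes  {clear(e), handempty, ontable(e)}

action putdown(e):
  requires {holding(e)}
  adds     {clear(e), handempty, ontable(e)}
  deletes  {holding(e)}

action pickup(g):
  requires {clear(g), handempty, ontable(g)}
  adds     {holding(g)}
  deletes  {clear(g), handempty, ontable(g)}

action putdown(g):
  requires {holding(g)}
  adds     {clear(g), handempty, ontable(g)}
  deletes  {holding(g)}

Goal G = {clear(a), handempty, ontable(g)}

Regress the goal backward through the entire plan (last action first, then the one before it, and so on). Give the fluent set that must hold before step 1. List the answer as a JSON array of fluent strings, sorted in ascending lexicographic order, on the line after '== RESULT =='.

Work backward from the goal:
  through step 4 (putdown(g)): drop {handempty, ontable(g)}, keep {clear(a)}, require {holding(g)}
    → {clear(a), holding(g)}
  through step 3 (pickup(g)): drop {holding(g)}, keep {clear(a)}, require {clear(g), handempty, ontable(g)}
    → {clear(a), clear(g), handempty, ontable(g)}
  through step 2 (putdown(e)): drop {handempty}, keep {clear(a), clear(g), ontable(g)}, require {holding(e)}
    → {clear(a), clear(g), holding(e), ontable(g)}
  through step 1 (pickup(e)): drop {holding(e)}, keep {clear(a), clear(g), ontable(g)}, require {clear(e), handempty, ontable(e)}
    → {clear(a), clear(e), clear(g), handempty, ontable(e), ontable(g)}

== RESULT ==
["clear(a)", "clear(e)", "clear(g)", "handempty", "ontable(e)", "ontable(g)"]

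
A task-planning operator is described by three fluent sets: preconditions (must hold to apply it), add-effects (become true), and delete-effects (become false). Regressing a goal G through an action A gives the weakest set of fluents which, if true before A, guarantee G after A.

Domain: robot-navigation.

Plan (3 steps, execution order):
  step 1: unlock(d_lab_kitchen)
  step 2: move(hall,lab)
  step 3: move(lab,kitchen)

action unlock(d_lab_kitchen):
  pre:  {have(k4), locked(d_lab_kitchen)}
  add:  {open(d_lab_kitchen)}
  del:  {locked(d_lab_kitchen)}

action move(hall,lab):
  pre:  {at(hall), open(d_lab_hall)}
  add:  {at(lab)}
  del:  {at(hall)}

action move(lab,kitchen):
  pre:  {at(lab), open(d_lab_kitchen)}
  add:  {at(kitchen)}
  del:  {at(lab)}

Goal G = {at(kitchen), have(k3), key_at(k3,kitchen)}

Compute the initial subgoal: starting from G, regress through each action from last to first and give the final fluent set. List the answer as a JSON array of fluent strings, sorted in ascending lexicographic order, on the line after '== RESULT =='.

Work backward from the goal:
  through step 3 (move(lab,kitchen)): drop {at(kitchen)}, keep {have(k3), key_at(k3,kitchen)}, require {at(lab), open(d_lab_kitchen)}
    → {at(lab), have(k3), key_at(k3,kitchen), open(d_lab_kitchen)}
  through step 2 (move(hall,lab)): drop {at(lab)}, keep {have(k3), key_at(k3,kitchen), open(d_lab_kitchen)}, require {at(hall), open(d_lab_hall)}
    → {at(hall), have(k3), key_at(k3,kitchen), open(d_lab_hall), open(d_lab_kitchen)}
  through step 1 (unlock(d_lab_kitchen)): drop {open(d_lab_kitchen)}, keep {at(hall), have(k3), key_at(k3,kitchen), open(d_lab_hall)}, require {have(k4), locked(d_lab_kitchen)}
    → {at(hall), have(k3), have(k4), key_at(k3,kitchen), locked(d_lab_kitchen), open(d_lab_hall)}

== RESULT ==
["at(hall)", "have(k3)", "have(k4)", "key_at(k3,kitchen)", "locked(d_lab_kitchen)", "open(d_lab_hall)"]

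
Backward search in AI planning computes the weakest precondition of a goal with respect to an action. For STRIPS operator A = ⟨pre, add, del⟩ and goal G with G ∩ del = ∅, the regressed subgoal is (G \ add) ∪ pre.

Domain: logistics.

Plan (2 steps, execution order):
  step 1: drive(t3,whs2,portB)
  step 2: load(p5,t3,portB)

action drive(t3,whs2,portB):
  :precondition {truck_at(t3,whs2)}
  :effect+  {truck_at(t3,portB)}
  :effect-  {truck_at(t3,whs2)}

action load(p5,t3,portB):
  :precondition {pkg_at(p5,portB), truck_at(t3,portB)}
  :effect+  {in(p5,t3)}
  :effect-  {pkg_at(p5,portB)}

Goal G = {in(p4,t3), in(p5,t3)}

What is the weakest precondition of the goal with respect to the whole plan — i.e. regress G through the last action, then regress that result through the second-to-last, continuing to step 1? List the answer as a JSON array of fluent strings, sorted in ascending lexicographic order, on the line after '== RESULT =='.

Work backward from the goal:
  through step 2 (load(p5,t3,portB)): drop {in(p5,t3)}, keep {in(p4,t3)}, require {pkg_at(p5,portB), truck_at(t3,portB)}
    → {in(p4,t3), pkg_at(p5,portB), truck_at(t3,portB)}
  through step 1 (drive(t3,whs2,portB)): drop {truck_at(t3,portB)}, keep {in(p4,t3), pkg_at(p5,portB)}, require {truck_at(t3,whs2)}
    → {in(p4,t3), pkg_at(p5,portB), truck_at(t3,whs2)}

== RESULT ==
["in(p4,t3)", "pkg_at(p5,portB)", "truck_at(t3,whs2)"]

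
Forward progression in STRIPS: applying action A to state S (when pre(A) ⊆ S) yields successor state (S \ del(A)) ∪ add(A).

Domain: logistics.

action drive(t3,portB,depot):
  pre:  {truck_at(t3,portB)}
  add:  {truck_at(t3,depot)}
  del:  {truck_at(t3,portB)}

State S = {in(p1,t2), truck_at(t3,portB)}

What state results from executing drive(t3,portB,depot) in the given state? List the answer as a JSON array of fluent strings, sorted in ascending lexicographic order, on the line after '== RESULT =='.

Progress:
  pre ⊆ S: {truck_at(t3,portB)} ⊆ S  — applicable
  S \ del = {in(p1,t2)}
  ∪ add   = {in(p1,t2), truck_at(t3,depot)}

== RESULT ==
["in(p1,t2)", "truck_at(t3,depot)"]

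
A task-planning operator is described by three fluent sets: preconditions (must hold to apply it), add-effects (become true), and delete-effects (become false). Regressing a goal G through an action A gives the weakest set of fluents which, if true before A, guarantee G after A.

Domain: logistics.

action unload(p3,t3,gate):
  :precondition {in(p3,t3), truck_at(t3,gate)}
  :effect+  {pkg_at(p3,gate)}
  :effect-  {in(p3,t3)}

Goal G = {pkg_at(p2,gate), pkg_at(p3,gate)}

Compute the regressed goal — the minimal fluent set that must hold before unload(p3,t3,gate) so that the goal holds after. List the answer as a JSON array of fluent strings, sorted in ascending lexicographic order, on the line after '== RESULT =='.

Compute (G \ add) ∪ pre:
  G ∩ del = {}  (empty — regression defined)
  G \ add = {pkg_at(p2,gate), pkg_at(p3,gate)} \ {pkg_at(p3,gate)} = {pkg_at(p2,gate)}
  ∪ pre   = {pkg_at(p2,gate)} ∪ {in(p3,t3), truck_at(t3,gate)}
          = {in(p3,t3), pkg_at(p2,gate), truck_at(t3,gate)}

== RESULT ==
["in(p3,t3)", "pkg_at(p2,gate)", "truck_at(t3,gate)"]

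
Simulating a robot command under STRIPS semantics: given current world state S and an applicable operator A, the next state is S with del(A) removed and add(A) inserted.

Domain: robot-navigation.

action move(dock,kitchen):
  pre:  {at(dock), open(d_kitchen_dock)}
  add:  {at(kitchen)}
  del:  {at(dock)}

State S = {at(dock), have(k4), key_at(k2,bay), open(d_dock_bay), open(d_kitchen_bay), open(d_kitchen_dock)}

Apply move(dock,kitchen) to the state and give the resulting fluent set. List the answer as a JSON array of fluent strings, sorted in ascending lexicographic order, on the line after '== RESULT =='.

Compute (S \ del) ∪ add:
  pre ⊆ S: {at(dock), open(d_kitchen_dock)} ⊆ S  — applicable
  S \ del = {have(k4), key_at(k2,bay), open(d_dock_bay), open(d_kitchen_bay), open(d_kitchen_dock)}
  ∪ add   = {at(kitchen), have(k4), key_at(k2,bay), open(d_dock_bay), open(d_kitchen_bay), open(d_kitchen_dock)}

== RESULT ==
["at(kitchen)", "have(k4)", "key_at(k2,bay)", "open(d_dock_bay)", "open(d_kitchen_bay)", "open(d_kitchen_dock)"]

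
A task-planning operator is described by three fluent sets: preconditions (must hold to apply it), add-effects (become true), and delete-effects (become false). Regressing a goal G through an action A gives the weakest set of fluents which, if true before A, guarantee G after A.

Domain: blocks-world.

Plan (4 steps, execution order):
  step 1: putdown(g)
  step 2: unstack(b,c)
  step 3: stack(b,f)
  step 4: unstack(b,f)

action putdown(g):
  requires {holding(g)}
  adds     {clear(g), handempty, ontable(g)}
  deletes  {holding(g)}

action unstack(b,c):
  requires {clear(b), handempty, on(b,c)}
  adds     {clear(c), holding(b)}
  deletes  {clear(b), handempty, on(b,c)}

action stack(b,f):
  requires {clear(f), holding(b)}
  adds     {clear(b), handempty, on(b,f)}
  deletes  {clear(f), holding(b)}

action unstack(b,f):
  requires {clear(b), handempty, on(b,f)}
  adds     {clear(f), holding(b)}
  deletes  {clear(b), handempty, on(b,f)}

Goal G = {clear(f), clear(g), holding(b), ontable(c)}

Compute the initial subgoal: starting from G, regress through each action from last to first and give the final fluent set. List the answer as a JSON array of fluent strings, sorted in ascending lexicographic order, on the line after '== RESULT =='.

Regress step by step:
  through step 4 (unstack(b,f)): drop {clear(f), holding(b)}, keep {clear(g), ontable(c)}, require {clear(b), handempty, on(b,f)}
    → {clear(b), clear(g), handempty, on(b,f), ontable(c)}
  through step 3 (stack(b,f)): drop {clear(b), handempty, on(b,f)}, keep {clear(g), ontable(c)}, require {clear(f), holding(b)}
    → {clear(f), clear(g), holding(b), ontable(c)}
  through step 2 (unstack(b,c)): drop {holding(b)}, keep {clear(f), clear(g), ontable(c)}, require {clear(b), handempty, on(b,c)}
    → {clear(b), clear(f), clear(g), handempty, on(b,c), ontable(c)}
  through step 1 (putdown(g)): drop {clear(g), handempty}, keep {clear(b), clear(f), on(b,c), ontable(c)}, require {holding(g)}
    → {clear(b), clear(f), holding(g), on(b,c), ontable(c)}

== RESULT ==
["clear(b)", "clear(f)", "holding(g)", "on(b,c)", "ontable(c)"]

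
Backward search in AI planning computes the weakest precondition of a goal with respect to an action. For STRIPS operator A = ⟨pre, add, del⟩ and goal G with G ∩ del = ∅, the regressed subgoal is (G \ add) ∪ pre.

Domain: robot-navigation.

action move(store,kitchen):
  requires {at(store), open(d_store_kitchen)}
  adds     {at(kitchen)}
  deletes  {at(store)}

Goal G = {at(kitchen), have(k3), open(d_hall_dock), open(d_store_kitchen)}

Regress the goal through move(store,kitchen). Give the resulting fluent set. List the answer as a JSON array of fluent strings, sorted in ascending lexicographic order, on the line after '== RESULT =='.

Compute (G \ add) ∪ pre:
  G ∩ del = {}  (empty — regression defined)
  G \ add = {at(kitchen), have(k3), open(d_hall_dock), open(d_store_kitchen)} \ {at(kitchen)} = {have(k3), open(d_hall_dock), open(d_store_kitchen)}
  ∪ pre   = {have(k3), open(d_hall_dock), open(d_store_kitchen)} ∪ {at(store), open(d_store_kitchen)}
          = {at(store), have(k3), open(d_hall_dock), open(d_store_kitchen)}

== RESULT ==
["at(store)", "have(k3)", "open(d_hall_dock)", "open(d_store_kitchen)"]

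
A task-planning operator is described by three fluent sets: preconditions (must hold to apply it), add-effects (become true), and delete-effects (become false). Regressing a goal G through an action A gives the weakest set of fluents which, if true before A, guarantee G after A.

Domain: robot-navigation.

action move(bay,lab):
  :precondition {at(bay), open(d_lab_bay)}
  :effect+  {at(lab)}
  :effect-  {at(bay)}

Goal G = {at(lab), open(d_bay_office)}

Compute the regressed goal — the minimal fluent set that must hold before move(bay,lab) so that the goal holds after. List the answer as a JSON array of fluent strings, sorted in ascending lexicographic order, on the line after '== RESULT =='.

Compute (G \ add) ∪ pre:
  G ∩ del = {}  (empty — regression defined)
  G \ add = {at(lab), open(d_bay_office)} \ {at(lab)} = {open(d_bay_office)}
  ∪ pre   = {open(d_bay_office)} ∪ {at(bay), open(d_lab_bay)}
          = {at(bay), open(d_bay_office), open(d_lab_bay)}

== RESULT ==
["at(bay)", "open(d_bay_office)", "open(d_lab_bay)"]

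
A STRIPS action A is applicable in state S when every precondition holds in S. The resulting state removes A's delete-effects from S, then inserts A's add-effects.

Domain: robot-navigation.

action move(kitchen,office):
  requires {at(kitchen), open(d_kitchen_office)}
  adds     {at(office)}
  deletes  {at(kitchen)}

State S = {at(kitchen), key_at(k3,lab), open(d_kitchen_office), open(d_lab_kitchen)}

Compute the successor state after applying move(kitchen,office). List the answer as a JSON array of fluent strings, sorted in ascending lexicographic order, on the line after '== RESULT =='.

Compute (S \ del) ∪ add:
  pre ⊆ S: {at(kitchen), open(d_kitchen_office)} ⊆ S  — applicable
  S \ del = {key_at(k3,lab), open(d_kitchen_office), open(d_lab_kitchen)}
  ∪ add   = {at(office), key_at(k3,lab), open(d_kitchen_office), open(d_lab_kitchen)}

== RESULT ==
["at(office)", "key_at(k3,lab)", "open(d_kitchen_office)", "open(d_lab_kitchen)"]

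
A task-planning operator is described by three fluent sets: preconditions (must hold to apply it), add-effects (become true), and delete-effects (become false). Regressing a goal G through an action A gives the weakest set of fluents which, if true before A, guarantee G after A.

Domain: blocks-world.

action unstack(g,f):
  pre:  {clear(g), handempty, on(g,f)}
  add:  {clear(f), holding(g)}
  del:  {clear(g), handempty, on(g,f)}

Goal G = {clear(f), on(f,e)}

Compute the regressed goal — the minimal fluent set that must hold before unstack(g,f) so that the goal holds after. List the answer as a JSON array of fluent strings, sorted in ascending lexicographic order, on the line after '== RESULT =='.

Regress:
  G ∩ del = {}  (empty — regression defined)
  G \ add = {clear(f), on(f,e)} \ {clear(f), holding(g)} = {on(f,e)}
  ∪ pre   = {on(f,e)} ∪ {clear(g), handempty, on(g,f)}
          = {clear(g), handempty, on(f,e), on(g,f)}

== RESULT ==
["clear(g)", "handempty", "on(f,e)", "on(g,f)"]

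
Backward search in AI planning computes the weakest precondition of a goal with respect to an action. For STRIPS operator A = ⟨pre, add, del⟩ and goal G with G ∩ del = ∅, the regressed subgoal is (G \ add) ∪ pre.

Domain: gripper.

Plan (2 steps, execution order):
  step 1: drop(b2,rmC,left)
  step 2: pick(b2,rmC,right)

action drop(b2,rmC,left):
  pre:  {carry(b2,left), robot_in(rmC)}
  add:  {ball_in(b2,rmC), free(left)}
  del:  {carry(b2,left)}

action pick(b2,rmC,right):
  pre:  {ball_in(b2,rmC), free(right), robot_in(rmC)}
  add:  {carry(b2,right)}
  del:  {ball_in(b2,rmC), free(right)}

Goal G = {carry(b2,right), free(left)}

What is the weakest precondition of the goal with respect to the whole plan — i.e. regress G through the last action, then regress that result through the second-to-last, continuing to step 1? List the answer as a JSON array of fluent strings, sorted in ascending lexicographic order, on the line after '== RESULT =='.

Work backward from the goal:
  through step 2 (pick(b2,rmC,right)): drop {carry(b2,right)}, keep {free(left)}, require {ball_in(b2,rmC), free(right), robot_in(rmC)}
    → {ball_in(b2,rmC), free(left), free(right), robot_in(rmC)}
  through step 1 (drop(b2,rmC,left)): drop {ball_in(b2,rmC), free(left)}, keep {free(right), robot_in(rmC)}, require {carry(b2,left), robot_in(rmC)}
    → {carry(b2,left), free(right), robot_in(rmC)}

== RESULT ==
["carry(b2,left)", "free(right)", "robot_in(rmC)"]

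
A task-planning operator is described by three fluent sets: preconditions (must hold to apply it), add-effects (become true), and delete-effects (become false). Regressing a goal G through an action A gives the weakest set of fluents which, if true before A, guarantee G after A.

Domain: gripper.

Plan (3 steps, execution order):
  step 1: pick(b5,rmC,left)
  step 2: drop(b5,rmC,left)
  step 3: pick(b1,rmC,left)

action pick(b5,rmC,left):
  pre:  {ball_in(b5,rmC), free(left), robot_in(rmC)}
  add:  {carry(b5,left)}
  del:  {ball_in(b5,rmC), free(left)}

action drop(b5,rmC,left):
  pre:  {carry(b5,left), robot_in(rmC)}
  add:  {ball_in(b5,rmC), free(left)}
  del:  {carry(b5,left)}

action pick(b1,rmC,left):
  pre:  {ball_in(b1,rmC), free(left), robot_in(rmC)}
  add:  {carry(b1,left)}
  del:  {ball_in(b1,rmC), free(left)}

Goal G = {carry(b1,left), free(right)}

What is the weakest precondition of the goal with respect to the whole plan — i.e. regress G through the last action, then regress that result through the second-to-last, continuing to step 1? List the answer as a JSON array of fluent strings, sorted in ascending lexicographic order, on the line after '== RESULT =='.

Work backward from the goal:
  through step 3 (pick(b1,rmC,left)): drop {carry(b1,left)}, keep {free(right)}, require {ball_in(b1,rmC), free(left), robot_in(rmC)}
    → {ball_in(b1,rmC), free(left), free(right), robot_in(rmC)}
  through step 2 (drop(b5,rmC,left)): drop {free(left)}, keep {ball_in(b1,rmC), free(right), robot_in(rmC)}, require {carry(b5,left), robot_in(rmC)}
    → {ball_in(b1,rmC), carry(b5,left), free(right), robot_in(rmC)}
  through step 1 (pick(b5,rmC,left)): drop {carry(b5,left)}, keep {ball_in(b1,rmC), free(right), robot_in(rmC)}, require {ball_in(b5,rmC), free(left), robot_in(rmC)}
    → {ball_in(b1,rmC), ball_in(b5,rmC), free(left), free(right), robot_in(rmC)}

== RESULT ==
["ball_in(b1,rmC)", "ball_in(b5,rmC)", "free(left)", "free(right)", "robot_in(rmC)"]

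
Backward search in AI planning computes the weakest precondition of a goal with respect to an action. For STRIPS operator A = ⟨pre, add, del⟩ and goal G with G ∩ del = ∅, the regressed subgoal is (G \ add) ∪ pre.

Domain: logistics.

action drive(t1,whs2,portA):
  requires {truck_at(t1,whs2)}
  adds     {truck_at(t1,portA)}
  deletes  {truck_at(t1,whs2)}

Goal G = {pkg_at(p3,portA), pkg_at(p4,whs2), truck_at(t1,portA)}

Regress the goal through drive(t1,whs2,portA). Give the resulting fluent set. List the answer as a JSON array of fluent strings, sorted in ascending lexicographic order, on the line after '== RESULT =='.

Regress:
  G ∩ del = {}  (empty — regression defined)
  G \ add = {pkg_at(p3,portA), pkg_at(p4,whs2), truck_at(t1,portA)} \ {truck_at(t1,portA)} = {pkg_at(p3,portA), pkg_at(p4,whs2)}
  ∪ pre   = {pkg_at(p3,portA), pkg_at(p4,whs2)} ∪ {truck_at(t1,whs2)}
          = {pkg_at(p3,portA), pkg_at(p4,whs2), truck_at(t1,whs2)}

== RESULT ==
["pkg_at(p3,portA)", "pkg_at(p4,whs2)", "truck_at(t1,whs2)"]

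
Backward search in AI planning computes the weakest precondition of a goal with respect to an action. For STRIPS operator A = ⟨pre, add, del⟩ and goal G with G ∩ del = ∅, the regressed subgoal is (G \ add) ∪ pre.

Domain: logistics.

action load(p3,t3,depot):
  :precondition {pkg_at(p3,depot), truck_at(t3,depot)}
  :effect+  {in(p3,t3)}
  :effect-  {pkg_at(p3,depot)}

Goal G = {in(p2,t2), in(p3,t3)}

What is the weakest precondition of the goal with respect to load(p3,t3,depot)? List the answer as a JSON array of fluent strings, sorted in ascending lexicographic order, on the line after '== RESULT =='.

Compute (G \ add) ∪ pre:
  G ∩ del = {}  (empty — regression defined)
  G \ add = {in(p2,t2), in(p3,t3)} \ {in(p3,t3)} = {in(p2,t2)}
  ∪ pre   = {in(p2,t2)} ∪ {pkg_at(p3,depot), truck_at(t3,depot)}
          = {in(p2,t2), pkg_at(p3,depot), truck_at(t3,depot)}

== RESULT ==
["in(p2,t2)", "pkg_at(p3,depot)", "truck_at(t3,depot)"]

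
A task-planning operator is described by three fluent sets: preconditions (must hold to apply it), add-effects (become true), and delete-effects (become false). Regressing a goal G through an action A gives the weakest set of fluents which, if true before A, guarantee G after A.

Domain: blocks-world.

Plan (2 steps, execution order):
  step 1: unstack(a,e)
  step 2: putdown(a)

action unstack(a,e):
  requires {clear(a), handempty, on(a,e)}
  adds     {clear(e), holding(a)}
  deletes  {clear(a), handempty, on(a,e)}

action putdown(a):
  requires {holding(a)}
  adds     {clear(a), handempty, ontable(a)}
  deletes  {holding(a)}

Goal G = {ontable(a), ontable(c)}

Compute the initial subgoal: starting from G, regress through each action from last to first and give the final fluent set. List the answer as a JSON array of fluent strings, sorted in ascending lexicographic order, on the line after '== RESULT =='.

Work backward from the goal:
  through step 2 (putdown(a)): drop {ontable(a)}, keep {ontable(c)}, require {holding(a)}
    → {holding(a), ontable(c)}
  through step 1 (unstack(a,e)): drop {holding(a)}, keep {ontable(c)}, require {clear(a), handempty, on(a,e)}
    → {clear(a), handempty, on(a,e), ontable(c)}

== RESULT ==
["clear(a)", "handempty", "on(a,e)", "ontable(c)"]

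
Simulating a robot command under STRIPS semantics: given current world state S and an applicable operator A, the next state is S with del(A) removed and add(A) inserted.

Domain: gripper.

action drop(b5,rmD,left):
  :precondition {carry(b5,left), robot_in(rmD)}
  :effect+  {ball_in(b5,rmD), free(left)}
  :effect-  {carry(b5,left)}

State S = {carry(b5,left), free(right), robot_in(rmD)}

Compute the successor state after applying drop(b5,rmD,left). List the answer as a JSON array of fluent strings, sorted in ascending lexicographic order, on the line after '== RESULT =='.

Compute (S \ del) ∪ add:
  pre ⊆ S: {carry(b5,left), robot_in(rmD)} ⊆ S  — applicable
  S \ del = {free(right), robot_in(rmD)}
  ∪ add   = {ball_in(b5,rmD), free(left), free(right), robot_in(rmD)}

== RESULT ==
["ball_in(b5,rmD)", "free(left)", "free(right)", "robot_in(rmD)"]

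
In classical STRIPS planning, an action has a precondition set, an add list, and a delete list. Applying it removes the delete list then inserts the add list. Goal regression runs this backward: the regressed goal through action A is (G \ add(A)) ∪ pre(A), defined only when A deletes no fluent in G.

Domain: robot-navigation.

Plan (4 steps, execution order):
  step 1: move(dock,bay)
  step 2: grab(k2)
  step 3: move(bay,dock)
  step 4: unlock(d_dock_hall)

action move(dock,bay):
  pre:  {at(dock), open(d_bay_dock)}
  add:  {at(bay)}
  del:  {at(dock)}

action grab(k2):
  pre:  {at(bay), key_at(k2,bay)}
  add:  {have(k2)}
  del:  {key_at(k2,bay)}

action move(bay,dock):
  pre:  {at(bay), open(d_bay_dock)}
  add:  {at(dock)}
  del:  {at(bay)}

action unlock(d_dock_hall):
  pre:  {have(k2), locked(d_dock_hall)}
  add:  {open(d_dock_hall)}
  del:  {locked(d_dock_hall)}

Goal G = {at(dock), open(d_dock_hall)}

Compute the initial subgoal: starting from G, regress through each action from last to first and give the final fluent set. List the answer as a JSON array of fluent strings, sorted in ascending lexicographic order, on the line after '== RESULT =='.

Regress step by step:
  through step 4 (unlock(d_dock_hall)): drop {open(d_dock_hall)}, keep {at(dock)}, require {have(k2), locked(d_dock_hall)}
    → {at(dock), have(k2), locked(d_dock_hall)}
  through step 3 (move(bay,dock)): drop {at(dock)}, keep {have(k2), locked(d_dock_hall)}, require {at(bay), open(d_bay_dock)}
    → {at(bay), have(k2), locked(d_dock_hall), open(d_bay_dock)}
  through step 2 (grab(k2)): drop {have(k2)}, keep {at(bay), locked(d_dock_hall), open(d_bay_dock)}, require {at(bay), key_at(k2,bay)}
    → {at(bay), key_at(k2,bay), locked(d_dock_hall), open(d_bay_dock)}
  through step 1 (move(dock,bay)): drop {at(bay)}, keep {key_at(k2,bay), locked(d_dock_hall), open(d_bay_dock)}, require {at(dock), open(d_bay_dock)}
    → {at(dock), key_at(k2,bay), locked(d_dock_hall), open(d_bay_dock)}

== RESULT ==
["at(dock)", "key_at(k2,bay)", "locked(d_dock_hall)", "open(d_bay_dock)"]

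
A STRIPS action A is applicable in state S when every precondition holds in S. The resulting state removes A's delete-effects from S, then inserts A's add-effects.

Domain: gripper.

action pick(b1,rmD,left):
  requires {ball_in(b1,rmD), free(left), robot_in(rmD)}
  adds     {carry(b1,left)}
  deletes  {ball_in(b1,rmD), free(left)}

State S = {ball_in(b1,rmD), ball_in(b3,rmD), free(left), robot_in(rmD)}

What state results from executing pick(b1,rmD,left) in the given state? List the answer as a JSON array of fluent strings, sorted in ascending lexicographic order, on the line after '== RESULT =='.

Compute (S \ del) ∪ add:
  pre ⊆ S: {ball_in(b1,rmD), free(left), robot_in(rmD)} ⊆ S  — applicable
  S \ del = {ball_in(b3,rmD), robot_in(rmD)}
  ∪ add   = {ball_in(b3,rmD), carry(b1,left), robot_in(rmD)}

== RESULT ==
["ball_in(b3,rmD)", "carry(b1,left)", "robot_in(rmD)"]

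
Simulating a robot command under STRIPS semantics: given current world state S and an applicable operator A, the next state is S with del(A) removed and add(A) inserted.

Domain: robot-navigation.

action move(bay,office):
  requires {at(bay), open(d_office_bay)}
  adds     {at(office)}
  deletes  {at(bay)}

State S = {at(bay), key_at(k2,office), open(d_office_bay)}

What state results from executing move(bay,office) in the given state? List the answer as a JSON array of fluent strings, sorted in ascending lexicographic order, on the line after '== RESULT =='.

Progress:
  pre ⊆ S: {at(bay), open(d_office_bay)} ⊆ S  — applicable
  S \ del = {key_at(k2,office), open(d_office_bay)}
  ∪ add   = {at(office), key_at(k2,office), open(d_office_bay)}

== RESULT ==
["at(office)", "key_at(k2,office)", "open(d_office_bay)"]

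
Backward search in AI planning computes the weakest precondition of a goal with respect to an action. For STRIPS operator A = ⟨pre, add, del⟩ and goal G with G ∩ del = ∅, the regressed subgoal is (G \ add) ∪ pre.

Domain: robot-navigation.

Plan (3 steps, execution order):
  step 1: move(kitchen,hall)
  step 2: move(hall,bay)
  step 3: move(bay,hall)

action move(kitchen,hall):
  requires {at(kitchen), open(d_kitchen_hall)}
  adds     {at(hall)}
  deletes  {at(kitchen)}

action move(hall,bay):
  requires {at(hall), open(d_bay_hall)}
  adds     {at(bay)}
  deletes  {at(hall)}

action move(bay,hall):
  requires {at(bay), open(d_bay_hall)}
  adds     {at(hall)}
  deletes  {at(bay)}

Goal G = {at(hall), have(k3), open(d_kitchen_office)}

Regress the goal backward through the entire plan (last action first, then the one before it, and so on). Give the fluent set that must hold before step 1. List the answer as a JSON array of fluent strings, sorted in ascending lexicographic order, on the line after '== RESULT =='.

Work backward from the goal:
  through step 3 (move(bay,hall)): drop {at(hall)}, keep {have(k3), open(d_kitchen_office)}, require {at(bay), open(d_bay_hall)}
    → {at(bay), have(k3), open(d_bay_hall), open(d_kitchen_office)}
  through step 2 (move(hall,bay)): drop {at(bay)}, keep {have(k3), open(d_bay_hall), open(d_kitchen_office)}, require {at(hall), open(d_bay_hall)}
    → {at(hall), have(k3), open(d_bay_hall), open(d_kitchen_office)}
  through step 1 (move(kitchen,hall)): drop {at(hall)}, keep {have(k3), open(d_bay_hall), open(d_kitchen_office)}, require {at(kitchen), open(d_kitchen_hall)}
    → {at(kitchen), have(k3), open(d_bay_hall), open(d_kitchen_hall), open(d_kitchen_office)}

== RESULT ==
["at(kitchen)", "have(k3)", "open(d_bay_hall)", "open(d_kitchen_hall)", "open(d_kitchen_office)"]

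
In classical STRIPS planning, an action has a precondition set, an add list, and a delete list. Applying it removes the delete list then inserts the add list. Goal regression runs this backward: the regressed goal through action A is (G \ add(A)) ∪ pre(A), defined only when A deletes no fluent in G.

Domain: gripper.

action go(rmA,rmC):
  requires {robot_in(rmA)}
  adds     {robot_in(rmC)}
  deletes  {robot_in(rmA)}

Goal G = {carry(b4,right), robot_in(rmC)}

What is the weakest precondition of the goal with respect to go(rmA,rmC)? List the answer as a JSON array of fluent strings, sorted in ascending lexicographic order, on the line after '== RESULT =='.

Compute (G \ add) ∪ pre:
  G ∩ del = {}  (empty — regression defined)
  G \ add = {carry(b4,right), robot_in(rmC)} \ {robot_in(rmC)} = {carry(b4,right)}
  ∪ pre   = {carry(b4,right)} ∪ {robot_in(rmA)}
          = {carry(b4,right), robot_in(rmA)}

== RESULT ==
["carry(b4,right)", "robot_in(rmA)"]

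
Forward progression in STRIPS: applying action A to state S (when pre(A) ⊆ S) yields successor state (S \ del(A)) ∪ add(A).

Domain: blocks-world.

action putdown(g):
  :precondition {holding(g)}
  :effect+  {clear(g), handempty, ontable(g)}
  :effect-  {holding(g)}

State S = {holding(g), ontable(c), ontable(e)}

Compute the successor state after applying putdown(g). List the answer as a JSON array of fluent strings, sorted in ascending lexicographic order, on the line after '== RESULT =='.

Progress:
  pre ⊆ S: {holding(g)} ⊆ S  — applicable
  S \ del = {ontable(c), ontable(e)}
  ∪ add   = {clear(g), handempty, ontable(c), ontable(e), ontable(g)}

== RESULT ==
["clear(g)", "handempty", "ontable(c)", "ontable(e)", "ontable(g)"]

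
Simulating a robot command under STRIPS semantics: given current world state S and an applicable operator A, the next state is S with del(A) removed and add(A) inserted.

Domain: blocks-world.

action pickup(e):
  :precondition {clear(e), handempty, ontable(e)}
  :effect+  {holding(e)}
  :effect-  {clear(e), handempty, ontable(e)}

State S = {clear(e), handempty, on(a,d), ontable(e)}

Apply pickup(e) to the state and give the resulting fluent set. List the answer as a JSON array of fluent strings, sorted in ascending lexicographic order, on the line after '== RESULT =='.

Compute (S \ del) ∪ add:
  pre ⊆ S: {clear(e), handempty, ontable(e)} ⊆ S  — applicable
  S \ del = {on(a,d)}
  ∪ add   = {holding(e), on(a,d)}

== RESULT ==
["holding(e)", "on(a,d)"]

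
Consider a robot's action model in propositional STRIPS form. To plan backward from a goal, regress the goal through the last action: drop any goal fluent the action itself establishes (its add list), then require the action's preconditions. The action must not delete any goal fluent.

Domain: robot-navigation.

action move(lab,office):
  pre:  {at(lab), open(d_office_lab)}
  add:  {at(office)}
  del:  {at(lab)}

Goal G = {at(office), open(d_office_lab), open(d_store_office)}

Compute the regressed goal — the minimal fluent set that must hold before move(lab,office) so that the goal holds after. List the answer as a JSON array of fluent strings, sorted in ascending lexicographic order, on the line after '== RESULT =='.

Regress:
  G ∩ del = {}  (empty — regression defined)
  G \ add = {at(office), open(d_office_lab), open(d_store_office)} \ {at(office)} = {open(d_office_lab), open(d_store_office)}
  ∪ pre   = {open(d_office_lab), open(d_store_office)} ∪ {at(lab), open(d_office_lab)}
          = {at(lab), open(d_office_lab), open(d_store_office)}

== RESULT ==
["at(lab)", "open(d_office_lab)", "open(d_store_office)"]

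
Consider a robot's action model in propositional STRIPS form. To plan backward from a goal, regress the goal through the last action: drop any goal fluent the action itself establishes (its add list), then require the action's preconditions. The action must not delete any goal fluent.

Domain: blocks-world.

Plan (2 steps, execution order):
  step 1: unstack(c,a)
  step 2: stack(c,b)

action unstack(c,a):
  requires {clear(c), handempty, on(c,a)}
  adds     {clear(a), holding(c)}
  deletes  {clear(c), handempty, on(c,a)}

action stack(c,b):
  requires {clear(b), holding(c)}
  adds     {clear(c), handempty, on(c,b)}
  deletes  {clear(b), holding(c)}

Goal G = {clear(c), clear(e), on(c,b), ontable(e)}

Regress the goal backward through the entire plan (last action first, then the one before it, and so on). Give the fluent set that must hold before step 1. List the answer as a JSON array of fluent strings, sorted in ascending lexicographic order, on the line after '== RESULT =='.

Regress step by step:
  through step 2 (stack(c,b)): drop {clear(c), on(c,b)}, keep {clear(e), ontable(e)}, require {clear(b), holding(c)}
    → {clear(b), clear(e), holding(c), ontable(e)}
  through step 1 (unstack(c,a)): drop {holding(c)}, keep {clear(b), clear(e), ontable(e)}, require {clear(c), handempty, on(c,a)}
    → {clear(b), clear(c), clear(e), handempty, on(c,a), ontable(e)}

== RESULT ==
["clear(b)", "clear(c)", "clear(e)", "handempty", "on(c,a)", "ontable(e)"]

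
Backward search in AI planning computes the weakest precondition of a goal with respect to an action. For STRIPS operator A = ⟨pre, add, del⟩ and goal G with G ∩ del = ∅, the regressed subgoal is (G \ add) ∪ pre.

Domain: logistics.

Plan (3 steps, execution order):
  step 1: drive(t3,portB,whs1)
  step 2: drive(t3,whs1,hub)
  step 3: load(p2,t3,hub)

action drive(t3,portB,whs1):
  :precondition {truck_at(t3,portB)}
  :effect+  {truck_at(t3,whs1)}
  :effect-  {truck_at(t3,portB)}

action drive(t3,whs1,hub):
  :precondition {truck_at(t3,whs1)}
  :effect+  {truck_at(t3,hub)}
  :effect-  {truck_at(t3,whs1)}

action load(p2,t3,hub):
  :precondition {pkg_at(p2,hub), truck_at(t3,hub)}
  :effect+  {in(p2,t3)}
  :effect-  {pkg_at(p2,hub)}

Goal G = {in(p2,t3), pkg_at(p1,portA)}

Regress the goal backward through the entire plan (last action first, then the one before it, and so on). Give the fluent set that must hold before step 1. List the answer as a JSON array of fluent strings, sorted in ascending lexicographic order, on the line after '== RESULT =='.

Work backward from the goal:
  through step 3 (load(p2,t3,hub)): drop {in(p2,t3)}, keep {pkg_at(p1,portA)}, require {pkg_at(p2,hub), truck_at(t3,hub)}
    → {pkg_at(p1,portA), pkg_at(p2,hub), truck_at(t3,hub)}
  through step 2 (drive(t3,whs1,hub)): drop {truck_at(t3,hub)}, keep {pkg_at(p1,portA), pkg_at(p2,hub)}, require {truck_at(t3,whs1)}
    → {pkg_at(p1,portA), pkg_at(p2,hub), truck_at(t3,whs1)}
  through step 1 (drive(t3,portB,whs1)): drop {truck_at(t3,whs1)}, keep {pkg_at(p1,portA), pkg_at(p2,hub)}, require {truck_at(t3,portB)}
    → {pkg_at(p1,portA), pkg_at(p2,hub), truck_at(t3,portB)}

== RESULT ==
["pkg_at(p1,portA)", "pkg_at(p2,hub)", "truck_at(t3,portB)"]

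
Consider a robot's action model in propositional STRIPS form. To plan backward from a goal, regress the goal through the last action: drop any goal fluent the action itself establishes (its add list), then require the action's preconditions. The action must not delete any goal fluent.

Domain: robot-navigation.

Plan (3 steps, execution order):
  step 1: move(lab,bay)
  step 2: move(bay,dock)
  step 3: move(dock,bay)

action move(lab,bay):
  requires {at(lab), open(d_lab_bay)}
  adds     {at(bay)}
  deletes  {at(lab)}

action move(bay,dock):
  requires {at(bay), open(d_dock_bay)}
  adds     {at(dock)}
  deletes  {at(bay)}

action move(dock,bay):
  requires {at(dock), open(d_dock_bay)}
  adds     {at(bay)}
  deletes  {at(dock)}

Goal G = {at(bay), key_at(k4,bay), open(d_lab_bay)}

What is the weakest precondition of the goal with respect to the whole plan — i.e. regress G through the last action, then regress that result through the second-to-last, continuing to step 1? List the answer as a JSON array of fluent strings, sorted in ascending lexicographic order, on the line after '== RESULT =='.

Regress step by step:
  through step 3 (move(dock,bay)): drop {at(bay)}, keep {key_at(k4,bay), open(d_lab_bay)}, require {at(dock), open(d_dock_bay)}
    → {at(dock), key_at(k4,bay), open(d_dock_bay), open(d_lab_bay)}
  through step 2 (move(bay,dock)): drop {at(dock)}, keep {key_at(k4,bay), open(d_dock_bay), open(d_lab_bay)}, require {at(bay), open(d_dock_bay)}
    → {at(bay), key_at(k4,bay), open(d_dock_bay), open(d_lab_bay)}
  through step 1 (move(lab,bay)): drop {at(bay)}, keep {key_at(k4,bay), open(d_dock_bay), open(d_lab_bay)}, require {at(lab), open(d_lab_bay)}
    → {at(lab), key_at(k4,bay), open(d_dock_bay), open(d_lab_bay)}

== RESULT ==
["at(lab)", "key_at(k4,bay)", "open(d_dock_bay)", "open(d_lab_bay)"]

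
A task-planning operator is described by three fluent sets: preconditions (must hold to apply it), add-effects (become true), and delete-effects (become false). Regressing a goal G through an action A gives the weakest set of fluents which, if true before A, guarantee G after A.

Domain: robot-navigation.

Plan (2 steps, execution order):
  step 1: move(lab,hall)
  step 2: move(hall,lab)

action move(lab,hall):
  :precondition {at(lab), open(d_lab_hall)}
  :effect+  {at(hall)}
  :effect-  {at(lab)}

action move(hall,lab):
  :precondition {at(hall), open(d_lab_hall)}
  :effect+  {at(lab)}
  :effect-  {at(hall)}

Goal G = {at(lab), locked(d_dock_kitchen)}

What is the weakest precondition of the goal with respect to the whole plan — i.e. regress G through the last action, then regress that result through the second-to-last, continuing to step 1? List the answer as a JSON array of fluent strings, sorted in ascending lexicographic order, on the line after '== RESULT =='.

Work backward from the goal:
  through step 2 (move(hall,lab)): drop {at(lab)}, keep {locked(d_dock_kitchen)}, require {at(hall), open(d_lab_hall)}
    → {at(hall), locked(d_dock_kitchen), open(d_lab_hall)}
  through step 1 (move(lab,hall)): drop {at(hall)}, keep {locked(d_dock_kitchen), open(d_lab_hall)}, require {at(lab), open(d_lab_hall)}
    → {at(lab), locked(d_dock_kitchen), open(d_lab_hall)}

== RESULT ==
["at(lab)", "locked(d_dock_kitchen)", "open(d_lab_hall)"]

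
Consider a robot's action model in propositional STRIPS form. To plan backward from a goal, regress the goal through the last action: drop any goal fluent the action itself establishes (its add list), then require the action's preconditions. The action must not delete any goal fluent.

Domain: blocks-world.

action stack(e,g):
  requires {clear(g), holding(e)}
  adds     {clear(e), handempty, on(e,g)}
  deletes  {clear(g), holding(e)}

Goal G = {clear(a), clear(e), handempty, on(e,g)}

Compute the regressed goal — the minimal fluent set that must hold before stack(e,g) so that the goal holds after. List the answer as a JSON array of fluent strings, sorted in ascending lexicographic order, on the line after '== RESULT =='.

Regress:
  G ∩ del = {}  (empty — regression defined)
  G \ add = {clear(a), clear(e), handempty, on(e,g)} \ {clear(e), handempty, on(e,g)} = {clear(a)}
  ∪ pre   = {clear(a)} ∪ {clear(g), holding(e)}
          = {clear(a), clear(g), holding(e)}

== RESULT ==
["clear(a)", "clear(g)", "holding(e)"]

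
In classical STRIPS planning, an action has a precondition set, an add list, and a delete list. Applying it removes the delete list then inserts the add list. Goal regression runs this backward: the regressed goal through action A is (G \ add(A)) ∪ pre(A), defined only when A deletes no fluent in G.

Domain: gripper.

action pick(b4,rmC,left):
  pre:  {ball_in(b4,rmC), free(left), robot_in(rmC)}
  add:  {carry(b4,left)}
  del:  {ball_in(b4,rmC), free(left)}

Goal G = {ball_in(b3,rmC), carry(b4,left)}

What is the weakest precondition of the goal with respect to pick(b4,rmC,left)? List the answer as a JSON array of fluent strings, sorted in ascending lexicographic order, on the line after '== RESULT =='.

Compute (G \ add) ∪ pre:
  G ∩ del = {}  (empty — regression defined)
  G \ add = {ball_in(b3,rmC), carry(b4,left)} \ {carry(b4,left)} = {ball_in(b3,rmC)}
  ∪ pre   = {ball_in(b3,rmC)} ∪ {ball_in(b4,rmC), free(left), robot_in(rmC)}
          = {ball_in(b3,rmC), ball_in(b4,rmC), free(left), robot_in(rmC)}

== RESULT ==
["ball_in(b3,rmC)", "ball_in(b4,rmC)", "free(left)", "robot_in(rmC)"]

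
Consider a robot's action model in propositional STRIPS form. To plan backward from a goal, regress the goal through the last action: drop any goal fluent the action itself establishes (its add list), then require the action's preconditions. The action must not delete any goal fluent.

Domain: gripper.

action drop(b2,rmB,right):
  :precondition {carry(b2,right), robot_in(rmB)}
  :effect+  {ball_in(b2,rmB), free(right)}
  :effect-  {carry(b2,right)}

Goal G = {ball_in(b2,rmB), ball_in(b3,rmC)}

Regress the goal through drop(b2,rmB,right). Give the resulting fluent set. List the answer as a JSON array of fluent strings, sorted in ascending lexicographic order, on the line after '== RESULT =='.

Regress:
  G ∩ del = {}  (empty — regression defined)
  G \ add = {ball_in(b2,rmB), ball_in(b3,rmC)} \ {ball_in(b2,rmB), free(right)} = {ball_in(b3,rmC)}
  ∪ pre   = {ball_in(b3,rmC)} ∪ {carry(b2,right), robot_in(rmB)}
          = {ball_in(b3,rmC), carry(b2,right), robot_in(rmB)}

== RESULT ==
["ball_in(b3,rmC)", "carry(b2,right)", "robot_in(rmB)"]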